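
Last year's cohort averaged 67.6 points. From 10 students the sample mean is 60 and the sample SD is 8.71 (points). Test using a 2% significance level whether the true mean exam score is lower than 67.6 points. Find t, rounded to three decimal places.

-2.759

H0: μ = 67.6; H1: μ < 67.6 (one-sample t-test, left-tailed).
t = (x̄ − μ₀)/(s/√n) = (60 − 67.6)/(8.71/√10) = -2.759
df = n − 1 = 9
p-value = P(T ≤ -2.759) ≈ 0.011
Since p ≈ 0.011 < α = 0.02, reject H0; the data support H1.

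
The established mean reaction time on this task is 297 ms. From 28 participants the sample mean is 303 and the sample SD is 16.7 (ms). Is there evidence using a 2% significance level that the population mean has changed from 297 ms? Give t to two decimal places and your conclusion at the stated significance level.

H0: μ = 297; H1: μ ≠ 297 (one-sample t-test, two-sided).
t = (x̄ − μ₀)/(s/√n) = (303 − 297)/(16.7/√28) = 1.90
df = n − 1 = 27
Two-sided p-value ≈ 0.0680
Since p ≈ 0.0680 > α = 0.02, fail to reject H0; the evidence is not statistically significant.

t = 1.90; fail to reject H0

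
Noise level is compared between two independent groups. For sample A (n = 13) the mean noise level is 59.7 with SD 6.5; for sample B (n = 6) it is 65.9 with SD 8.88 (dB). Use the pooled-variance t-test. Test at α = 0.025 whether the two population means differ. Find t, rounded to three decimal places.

-1.725

Let group 1 = sample A, group 2 = sample B. H0: μ_1 = μ_2; H1: μ_1 ≠ μ_2 (two-sample pooled-variance t-test, two-sided).
s_p² = [(13−1)·6.5² + (6−1)·8.88²]/(13+6−2) = 53.016
t = (59.7 − 65.9)/√[53.016·(1/13 + 1/6)] = -1.725
df = n₁ + n₂ − 2 = 17
Two-sided p-value ≈ 0.1026
Since p ≈ 0.1026 > α = 0.025, fail to reject H0; the evidence is not statistically significant.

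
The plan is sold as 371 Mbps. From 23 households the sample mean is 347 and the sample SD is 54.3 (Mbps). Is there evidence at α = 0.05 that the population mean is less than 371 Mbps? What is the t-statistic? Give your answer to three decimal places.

H0: μ = 371; H1: μ < 371 (one-sample t-test, left-tailed).
t = (x̄ − μ₀)/(s/√n) = (347 − 371)/(54.3/√23) = -2.120
df = n − 1 = 22
p-value = P(T ≤ -2.120) ≈ 0.023
Since p ≈ 0.023 < α = 0.05, reject H0; the data support H1.

-2.120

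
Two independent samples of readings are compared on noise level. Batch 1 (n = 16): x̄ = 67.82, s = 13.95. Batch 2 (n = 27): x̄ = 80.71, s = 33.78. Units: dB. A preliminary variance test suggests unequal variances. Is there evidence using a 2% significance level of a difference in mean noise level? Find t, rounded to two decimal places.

-1.75

Let group 1 = batch 1, group 2 = batch 2. H0: μ_1 = μ_2; H1: μ_1 ≠ μ_2 (Welch's two-sample t-test, two-sided).
t = (x̄_1 − x̄_2)/√(s_1²/n_1 + s_2²/n_2) = (67.82 − 80.71)/√(13.95²/16 + 33.78²/27) = -1.75
Welch–Satterthwaite df ≈ 37.71
Two-sided p-value ≈ 0.089
Since p ≈ 0.089 > α = 0.02, fail to reject H0; the data do not provide sufficient evidence against H0.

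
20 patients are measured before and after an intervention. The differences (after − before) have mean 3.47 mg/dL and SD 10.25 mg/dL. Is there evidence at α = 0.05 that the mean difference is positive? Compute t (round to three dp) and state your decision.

t = 1.514; fail to reject H0

H0: μ_d = 0; H1: μ_d > 0 (paired t-test on the differences, right-tailed).
t = d̄/(s_d/√n) = 3.47/(10.25/√20) = 1.514
df = n − 1 = 19
p-value = P(T ≥ 1.514) ≈ 0.073
Since p ≈ 0.073 > α = 0.05, fail to reject H0; the evidence is not statistically significant.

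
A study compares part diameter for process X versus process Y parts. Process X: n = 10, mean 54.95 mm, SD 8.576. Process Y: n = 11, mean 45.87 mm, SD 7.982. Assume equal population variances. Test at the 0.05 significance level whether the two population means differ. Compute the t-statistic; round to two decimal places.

2.51

Let group 1 = process X, group 2 = process Y. H0: μ_1 = μ_2; H1: μ_1 ≠ μ_2 (two-sample pooled-variance t-test, two-sided).
s_p² = [(10−1)·8.576² + (11−1)·7.982²]/(10+11−2) = 68.3712
t = (54.95 − 45.87)/√[68.3712·(1/10 + 1/11)] = 2.51
df = n₁ + n₂ − 2 = 19
Two-sided p-value ≈ 0.0211
Since p ≈ 0.0211 < α = 0.05, reject H0; the data support H1.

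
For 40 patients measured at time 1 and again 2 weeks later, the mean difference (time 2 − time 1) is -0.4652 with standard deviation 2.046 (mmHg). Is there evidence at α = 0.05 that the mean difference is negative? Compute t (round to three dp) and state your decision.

t = -1.438; fail to reject H0

H0: μ_d = 0; H1: μ_d < 0 (paired t-test on the differences, left-tailed).
t = d̄/(s_d/√n) = -0.4652/(2.046/√40) = -1.438
df = n − 1 = 39
p-value = P(T ≤ -1.438) ≈ 0.0792
Since p ≈ 0.0792 > α = 0.05, fail to reject H0; the evidence is not statistically significant.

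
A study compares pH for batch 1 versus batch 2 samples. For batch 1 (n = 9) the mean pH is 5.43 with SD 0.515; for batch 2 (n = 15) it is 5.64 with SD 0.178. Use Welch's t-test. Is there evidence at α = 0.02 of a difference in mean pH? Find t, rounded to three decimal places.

-1.182

Let group 1 = batch 1, group 2 = batch 2. H0: μ_1 = μ_2; H1: μ_1 ≠ μ_2 (Welch's two-sample t-test, two-sided).
t = (x̄_1 − x̄_2)/√(s_1²/n_1 + s_2²/n_2) = (5.43 − 5.64)/√(0.515²/9 + 0.178²/15) = -1.182
Welch–Satterthwaite df ≈ 9.16
Two-sided p-value ≈ 0.2671
Since p ≈ 0.2671 > α = 0.02, fail to reject H0; the evidence is not statistically significant.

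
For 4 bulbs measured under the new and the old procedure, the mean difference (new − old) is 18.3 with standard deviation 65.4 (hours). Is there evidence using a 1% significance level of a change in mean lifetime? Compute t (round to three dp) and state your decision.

H0: μ_d = 0; H1: μ_d ≠ 0 (paired t-test on the differences, two-sided).
t = d̄/(s_d/√n) = 18.3/(65.4/√4) = 0.560
df = n − 1 = 3
Two-sided p-value ≈ 0.615
Since p ≈ 0.615 > α = 0.01, fail to reject H0; the evidence is not statistically significant.

t = 0.560; fail to reject H0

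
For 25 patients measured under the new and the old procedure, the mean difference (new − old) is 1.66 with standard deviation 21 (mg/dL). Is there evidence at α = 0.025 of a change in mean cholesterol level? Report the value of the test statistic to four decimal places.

0.3952

H0: μ_d = 0; H1: μ_d ≠ 0 (paired t-test on the differences, two-sided).
t = d̄/(s_d/√n) = 1.66/(21/√25) = 0.3952
df = n − 1 = 24
Two-sided p-value ≈ 0.696
Since p ≈ 0.696 > α = 0.025, fail to reject H0; the data do not provide sufficient evidence against H0.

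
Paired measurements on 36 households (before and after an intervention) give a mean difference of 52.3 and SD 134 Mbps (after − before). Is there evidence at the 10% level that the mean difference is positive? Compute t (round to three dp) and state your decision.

t = 2.342; reject H0

H0: μ_d = 0; H1: μ_d > 0 (paired t-test on the differences, right-tailed).
t = d̄/(s_d/√n) = 52.3/(134/√36) = 2.342
df = n − 1 = 35
p-value = P(T ≥ 2.342) ≈ 0.0125
Since p ≈ 0.0125 < α = 0.1, reject H0; the evidence is statistically significant.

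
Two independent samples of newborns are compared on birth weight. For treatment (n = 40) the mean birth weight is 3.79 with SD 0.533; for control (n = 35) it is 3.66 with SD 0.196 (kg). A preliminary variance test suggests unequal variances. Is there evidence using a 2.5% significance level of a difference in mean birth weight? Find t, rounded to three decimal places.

1.436

Let group 1 = treatment, group 2 = control. H0: μ_1 = μ_2; H1: μ_1 ≠ μ_2 (Welch's two-sample t-test, two-sided).
t = (x̄_1 − x̄_2)/√(s_1²/n_1 + s_2²/n_2) = (3.79 − 3.66)/√(0.533²/40 + 0.196²/35) = 1.436
Welch–Satterthwaite df ≈ 50.60
Two-sided p-value ≈ 0.157
Since p ≈ 0.157 > α = 0.025, fail to reject H0; the evidence is not statistically significant.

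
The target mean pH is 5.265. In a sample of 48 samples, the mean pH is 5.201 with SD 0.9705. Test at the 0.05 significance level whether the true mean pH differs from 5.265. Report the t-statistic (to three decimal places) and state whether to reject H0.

t = -0.457; fail to reject H0

H0: μ = 5.265; H1: μ ≠ 5.265 (one-sample t-test, two-sided).
t = (x̄ − μ₀)/(s/√n) = (5.201 − 5.265)/(0.9705/√48) = -0.457
df = n − 1 = 47
Two-sided p-value ≈ 0.6499
Since p ≈ 0.6499 > α = 0.05, fail to reject H0; the data do not provide sufficient evidence against H0.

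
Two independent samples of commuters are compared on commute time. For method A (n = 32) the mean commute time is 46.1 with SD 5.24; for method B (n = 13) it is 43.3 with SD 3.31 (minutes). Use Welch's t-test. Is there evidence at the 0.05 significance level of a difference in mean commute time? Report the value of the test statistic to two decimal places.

2.15

Let group 1 = method A, group 2 = method B. H0: μ_1 = μ_2; H1: μ_1 ≠ μ_2 (Welch's two-sample t-test, two-sided).
t = (x̄_1 − x̄_2)/√(s_1²/n_1 + s_2²/n_2) = (46.1 − 43.3)/√(5.24²/32 + 3.31²/13) = 2.15
Welch–Satterthwaite df ≈ 34.88
Two-sided p-value ≈ 0.039
Since p ≈ 0.039 < α = 0.05, reject H0; the evidence is statistically significant.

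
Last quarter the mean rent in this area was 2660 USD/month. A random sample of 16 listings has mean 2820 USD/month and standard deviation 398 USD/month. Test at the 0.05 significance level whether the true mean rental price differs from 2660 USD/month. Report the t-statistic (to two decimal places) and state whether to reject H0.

t = 1.61; fail to reject H0

H0: μ = 2660; H1: μ ≠ 2660 (one-sample t-test, two-sided).
t = (x̄ − μ₀)/(s/√n) = (2820 − 2660)/(398/√16) = 1.61
df = n − 1 = 15
Two-sided p-value ≈ 0.129
Since p ≈ 0.129 > α = 0.05, fail to reject H0; the evidence is not statistically significant.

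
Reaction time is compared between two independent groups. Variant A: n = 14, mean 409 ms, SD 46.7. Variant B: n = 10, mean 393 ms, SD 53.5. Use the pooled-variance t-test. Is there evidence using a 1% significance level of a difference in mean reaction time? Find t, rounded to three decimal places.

0.779

Let group 1 = variant A, group 2 = variant B. H0: μ_1 = μ_2; H1: μ_1 ≠ μ_2 (two-sample pooled-variance t-test, two-sided).
s_p² = [(14−1)·46.7² + (10−1)·53.5²]/(14+10−2) = 2459.63
t = (409 − 393)/√[2459.63·(1/14 + 1/10)] = 0.779
df = n₁ + n₂ − 2 = 22
Two-sided p-value ≈ 0.4442
Since p ≈ 0.4442 > α = 0.01, fail to reject H0; the data do not provide sufficient evidence against H0.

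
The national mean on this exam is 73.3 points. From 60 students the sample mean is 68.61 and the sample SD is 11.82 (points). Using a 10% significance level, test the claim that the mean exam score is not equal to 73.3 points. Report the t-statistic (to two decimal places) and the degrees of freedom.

H0: μ = 73.3; H1: μ ≠ 73.3 (one-sample t-test, two-sided).
t = (x̄ − μ₀)/(s/√n) = (68.61 − 73.3)/(11.82/√60) = -3.07
df = n − 1 = 59
Two-sided p-value ≈ 0.0032
Since p ≈ 0.0032 < α = 0.1, reject H0; the evidence is statistically significant.

t = -3.07, df = 59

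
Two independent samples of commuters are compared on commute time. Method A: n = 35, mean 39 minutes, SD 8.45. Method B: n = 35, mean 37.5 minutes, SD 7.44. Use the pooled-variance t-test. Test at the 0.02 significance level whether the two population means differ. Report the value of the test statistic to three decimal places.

0.788

Let group 1 = method A, group 2 = method B. H0: μ_1 = μ_2; H1: μ_1 ≠ μ_2 (two-sample pooled-variance t-test, two-sided).
s_p² = [(35−1)·8.45² + (35−1)·7.44²]/(35+35−2) = 63.378
t = (39 − 37.5)/√[63.378·(1/35 + 1/35)] = 0.788
df = n₁ + n₂ − 2 = 68
Two-sided p-value ≈ 0.4333
Since p ≈ 0.4333 > α = 0.02, fail to reject H0; the evidence is not statistically significant.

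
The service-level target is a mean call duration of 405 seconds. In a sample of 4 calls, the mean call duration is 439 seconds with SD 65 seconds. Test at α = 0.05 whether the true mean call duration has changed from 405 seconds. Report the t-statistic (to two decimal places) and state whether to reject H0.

H0: μ = 405; H1: μ ≠ 405 (one-sample t-test, two-sided).
t = (x̄ − μ₀)/(s/√n) = (439 − 405)/(65/√4) = 1.05
df = n − 1 = 3
Two-sided p-value ≈ 0.372
Since p ≈ 0.372 > α = 0.05, fail to reject H0; the data do not provide sufficient evidence against H0.

t = 1.05; fail to reject H0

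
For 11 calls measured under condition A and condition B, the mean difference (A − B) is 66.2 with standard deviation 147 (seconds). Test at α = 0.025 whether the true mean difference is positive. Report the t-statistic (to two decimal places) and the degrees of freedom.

t = 1.49, df = 10

H0: μ_d = 0; H1: μ_d > 0 (paired t-test on the differences, right-tailed).
t = d̄/(s_d/√n) = 66.2/(147/√11) = 1.49
df = n − 1 = 10
p-value = P(T ≥ 1.49) ≈ 0.0831
Since p ≈ 0.0831 > α = 0.025, fail to reject H0; the evidence is not statistically significant.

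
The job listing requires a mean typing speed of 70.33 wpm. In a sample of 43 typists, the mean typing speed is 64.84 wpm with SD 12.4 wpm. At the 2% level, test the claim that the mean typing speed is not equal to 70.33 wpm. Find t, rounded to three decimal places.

H0: μ = 70.33; H1: μ ≠ 70.33 (one-sample t-test, two-sided).
t = (x̄ − μ₀)/(s/√n) = (64.84 − 70.33)/(12.4/√43) = -2.903
df = n − 1 = 42
Two-sided p-value ≈ 0.006
Since p ≈ 0.006 < α = 0.02, reject H0; the evidence is statistically significant.

-2.903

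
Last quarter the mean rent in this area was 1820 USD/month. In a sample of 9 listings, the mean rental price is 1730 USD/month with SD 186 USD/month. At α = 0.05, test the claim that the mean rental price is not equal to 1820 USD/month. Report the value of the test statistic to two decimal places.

-1.45

H0: μ = 1820; H1: μ ≠ 1820 (one-sample t-test, two-sided).
t = (x̄ − μ₀)/(s/√n) = (1730 − 1820)/(186/√9) = -1.45
df = n − 1 = 8
Two-sided p-value ≈ 0.1847
Since p ≈ 0.1847 > α = 0.05, fail to reject H0; the evidence is not statistically significant.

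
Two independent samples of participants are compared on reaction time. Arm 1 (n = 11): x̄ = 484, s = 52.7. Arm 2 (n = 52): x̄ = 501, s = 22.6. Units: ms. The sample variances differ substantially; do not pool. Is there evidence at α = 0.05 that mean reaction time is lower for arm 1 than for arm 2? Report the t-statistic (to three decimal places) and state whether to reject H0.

Let group 1 = arm 1, group 2 = arm 2. H0: μ_1 = μ_2; H1: μ_1 < μ_2 (Welch's two-sample t-test, left-tailed).
t = (x̄_1 − x̄_2)/√(s_1²/n_1 + s_2²/n_2) = (484 − 501)/√(52.7²/11 + 22.6²/52) = -1.050
Welch–Satterthwaite df ≈ 10.79
p-value = P(T ≤ -1.050) ≈ 0.1584
Since p ≈ 0.1584 > α = 0.05, fail to reject H0; the data do not provide sufficient evidence against H0.

t = -1.050; fail to reject H0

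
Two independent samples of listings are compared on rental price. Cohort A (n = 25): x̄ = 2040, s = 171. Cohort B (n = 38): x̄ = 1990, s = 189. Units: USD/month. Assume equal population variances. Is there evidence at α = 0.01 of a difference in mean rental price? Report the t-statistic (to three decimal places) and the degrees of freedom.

t = 1.066, df = 61

Let group 1 = cohort A, group 2 = cohort B. H0: μ_1 = μ_2; H1: μ_1 ≠ μ_2 (two-sample pooled-variance t-test, two-sided).
s_p² = [(25−1)·171² + (38−1)·189²]/(25+38−2) = 33171.5
t = (2040 − 1990)/√[33171.5·(1/25 + 1/38)] = 1.066
df = n₁ + n₂ − 2 = 61
Two-sided p-value ≈ 0.291
Since p ≈ 0.291 > α = 0.01, fail to reject H0; the data do not provide sufficient evidence against H0.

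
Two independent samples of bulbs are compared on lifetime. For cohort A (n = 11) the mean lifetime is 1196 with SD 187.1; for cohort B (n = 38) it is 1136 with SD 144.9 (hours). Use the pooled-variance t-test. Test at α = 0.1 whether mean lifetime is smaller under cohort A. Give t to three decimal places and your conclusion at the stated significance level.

Let group 1 = cohort A, group 2 = cohort B. H0: μ_1 = μ_2; H1: μ_1 < μ_2 (two-sample pooled-variance t-test, left-tailed).
s_p² = [(11−1)·187.1² + (38−1)·144.9²]/(11+38−2) = 23976.9
t = (1196 − 1136)/√[23976.9·(1/11 + 1/38)] = 1.132
df = n₁ + n₂ − 2 = 47
p-value = P(T ≤ 1.132) ≈ 0.8683
Since p ≈ 0.8683 > α = 0.1, fail to reject H0; the evidence is not statistically significant.

t = 1.132; fail to reject H0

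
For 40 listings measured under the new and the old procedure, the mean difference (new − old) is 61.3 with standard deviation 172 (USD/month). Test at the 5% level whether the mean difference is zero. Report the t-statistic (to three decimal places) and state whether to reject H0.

H0: μ_d = 0; H1: μ_d ≠ 0 (paired t-test on the differences, two-sided).
t = d̄/(s_d/√n) = 61.3/(172/√40) = 2.254
df = n − 1 = 39
Two-sided p-value ≈ 0.0299
Since p ≈ 0.0299 < α = 0.05, reject H0; the data support H1.

t = 2.254; reject H0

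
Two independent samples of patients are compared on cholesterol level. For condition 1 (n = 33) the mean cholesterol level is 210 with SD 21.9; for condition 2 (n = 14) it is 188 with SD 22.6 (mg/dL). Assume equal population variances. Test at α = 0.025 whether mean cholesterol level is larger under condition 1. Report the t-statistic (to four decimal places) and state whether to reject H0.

t = 3.1204; reject H0

Let group 1 = condition 1, group 2 = condition 2. H0: μ_1 = μ_2; H1: μ_1 > μ_2 (two-sample pooled-variance t-test, right-tailed).
s_p² = [(33−1)·21.9² + (14−1)·22.6²]/(33+14−2) = 488.609
t = (210 − 188)/√[488.609·(1/33 + 1/14)] = 3.1204
df = n₁ + n₂ − 2 = 45
p-value = P(T ≥ 3.1204) ≈ 0.002
Since p ≈ 0.002 < α = 0.025, reject H0; the evidence is statistically significant.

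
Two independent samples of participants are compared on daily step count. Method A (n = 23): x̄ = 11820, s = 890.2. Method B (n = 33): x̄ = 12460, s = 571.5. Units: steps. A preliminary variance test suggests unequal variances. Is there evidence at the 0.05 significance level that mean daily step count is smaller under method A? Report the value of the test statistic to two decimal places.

-3.04

Let group 1 = method A, group 2 = method B. H0: μ_1 = μ_2; H1: μ_1 < μ_2 (Welch's two-sample t-test, left-tailed).
t = (x̄_1 − x̄_2)/√(s_1²/n_1 + s_2²/n_2) = (11820 − 12460)/√(890.2²/23 + 571.5²/33) = -3.04
Welch–Satterthwaite df ≈ 34.50
p-value = P(T ≤ -3.04) ≈ 0.002
Since p ≈ 0.002 < α = 0.05, reject H0; the data support H1.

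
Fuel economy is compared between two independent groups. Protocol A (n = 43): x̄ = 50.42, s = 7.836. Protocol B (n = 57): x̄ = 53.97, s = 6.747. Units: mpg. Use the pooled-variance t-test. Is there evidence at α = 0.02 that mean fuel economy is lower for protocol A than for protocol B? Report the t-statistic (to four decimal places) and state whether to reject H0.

t = -2.4296; reject H0

Let group 1 = protocol A, group 2 = protocol B. H0: μ_1 = μ_2; H1: μ_1 < μ_2 (two-sample pooled-variance t-test, left-tailed).
s_p² = [(43−1)·7.836² + (57−1)·6.747²]/(43+57−2) = 52.3281
t = (50.42 − 53.97)/√[52.3281·(1/43 + 1/57)] = -2.4296
df = n₁ + n₂ − 2 = 98
p-value = P(T ≤ -2.4296) ≈ 0.0085
Since p ≈ 0.0085 < α = 0.02, reject H0; the data support H1.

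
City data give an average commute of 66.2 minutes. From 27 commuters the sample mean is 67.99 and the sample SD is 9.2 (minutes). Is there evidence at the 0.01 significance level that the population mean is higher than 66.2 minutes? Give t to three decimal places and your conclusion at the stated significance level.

H0: μ = 66.2; H1: μ > 66.2 (one-sample t-test, right-tailed).
t = (x̄ − μ₀)/(s/√n) = (67.99 − 66.2)/(9.2/√27) = 1.011
df = n − 1 = 26
p-value = P(T ≥ 1.011) ≈ 0.1607
Since p ≈ 0.1607 > α = 0.01, fail to reject H0; the data do not provide sufficient evidence against H0.

t = 1.011; fail to reject H0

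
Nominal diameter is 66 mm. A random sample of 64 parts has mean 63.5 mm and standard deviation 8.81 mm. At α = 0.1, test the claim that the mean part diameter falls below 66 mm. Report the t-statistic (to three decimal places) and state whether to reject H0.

H0: μ = 66; H1: μ < 66 (one-sample t-test, left-tailed).
t = (x̄ − μ₀)/(s/√n) = (63.5 − 66)/(8.81/√64) = -2.270
df = n − 1 = 63
p-value = P(T ≤ -2.270) ≈ 0.013
Since p ≈ 0.013 < α = 0.1, reject H0; the data support H1.

t = -2.270; reject H0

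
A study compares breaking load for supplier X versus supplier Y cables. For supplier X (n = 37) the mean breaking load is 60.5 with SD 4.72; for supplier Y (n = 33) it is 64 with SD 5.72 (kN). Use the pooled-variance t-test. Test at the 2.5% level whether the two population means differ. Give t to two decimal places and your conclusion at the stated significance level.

t = -2.80; reject H0

Let group 1 = supplier X, group 2 = supplier Y. H0: μ_1 = μ_2; H1: μ_1 ≠ μ_2 (two-sample pooled-variance t-test, two-sided).
s_p² = [(37−1)·4.72² + (33−1)·5.72²]/(37+33−2) = 27.1913
t = (60.5 − 64)/√[27.1913·(1/37 + 1/33)] = -2.80
df = n₁ + n₂ − 2 = 68
Two-sided p-value ≈ 0.007
Since p ≈ 0.007 < α = 0.025, reject H0; the evidence is statistically significant.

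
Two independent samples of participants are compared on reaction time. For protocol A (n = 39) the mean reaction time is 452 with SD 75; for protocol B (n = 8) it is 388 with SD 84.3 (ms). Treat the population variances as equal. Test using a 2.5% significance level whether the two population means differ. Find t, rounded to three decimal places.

2.155

Let group 1 = protocol A, group 2 = protocol B. H0: μ_1 = μ_2; H1: μ_1 ≠ μ_2 (two-sample pooled-variance t-test, two-sided).
s_p² = [(39−1)·75² + (8−1)·84.3²]/(39+8−2) = 5855.45
t = (452 − 388)/√[5855.45·(1/39 + 1/8)] = 2.155
df = n₁ + n₂ − 2 = 45
Two-sided p-value ≈ 0.037
Since p ≈ 0.037 > α = 0.025, fail to reject H0; the data do not provide sufficient evidence against H0.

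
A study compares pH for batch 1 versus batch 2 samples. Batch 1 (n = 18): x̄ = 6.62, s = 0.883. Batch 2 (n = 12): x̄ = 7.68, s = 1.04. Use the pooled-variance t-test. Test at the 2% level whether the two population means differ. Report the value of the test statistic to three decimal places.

-3.001

Let group 1 = batch 1, group 2 = batch 2. H0: μ_1 = μ_2; H1: μ_1 ≠ μ_2 (two-sample pooled-variance t-test, two-sided).
s_p² = [(18−1)·0.883² + (12−1)·1.04²]/(18+12−2) = 0.898297
t = (6.62 − 7.68)/√[0.898297·(1/18 + 1/12)] = -3.001
df = n₁ + n₂ − 2 = 28
Two-sided p-value ≈ 0.006
Since p ≈ 0.006 < α = 0.02, reject H0; the evidence is statistically significant.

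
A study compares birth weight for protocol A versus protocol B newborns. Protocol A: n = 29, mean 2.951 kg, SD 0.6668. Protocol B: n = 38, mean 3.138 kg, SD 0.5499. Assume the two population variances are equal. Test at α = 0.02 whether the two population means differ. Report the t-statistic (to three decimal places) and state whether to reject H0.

Let group 1 = protocol A, group 2 = protocol B. H0: μ_1 = μ_2; H1: μ_1 ≠ μ_2 (two-sample pooled-variance t-test, two-sided).
s_p² = [(29−1)·0.6668² + (38−1)·0.5499²]/(29+38−2) = 0.363659
t = (2.951 − 3.138)/√[0.363659·(1/29 + 1/38)] = -1.258
df = n₁ + n₂ − 2 = 65
Two-sided p-value ≈ 0.213
Since p ≈ 0.213 > α = 0.02, fail to reject H0; the data do not provide sufficient evidence against H0.

t = -1.258; fail to reject H0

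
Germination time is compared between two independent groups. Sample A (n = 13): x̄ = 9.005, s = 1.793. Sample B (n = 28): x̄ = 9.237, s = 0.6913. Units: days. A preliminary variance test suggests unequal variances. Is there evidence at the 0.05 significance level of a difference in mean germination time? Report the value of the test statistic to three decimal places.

Let group 1 = sample A, group 2 = sample B. H0: μ_1 = μ_2; H1: μ_1 ≠ μ_2 (Welch's two-sample t-test, two-sided).
t = (x̄_1 − x̄_2)/√(s_1²/n_1 + s_2²/n_2) = (9.005 − 9.237)/√(1.793²/13 + 0.6913²/28) = -0.451
Welch–Satterthwaite df ≈ 13.68
Two-sided p-value ≈ 0.6589
Since p ≈ 0.6589 > α = 0.05, fail to reject H0; the data do not provide sufficient evidence against H0.

-0.451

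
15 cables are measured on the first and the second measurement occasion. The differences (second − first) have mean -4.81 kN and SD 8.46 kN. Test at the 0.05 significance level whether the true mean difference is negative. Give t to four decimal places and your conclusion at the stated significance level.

t = -2.2020; reject H0

H0: μ_d = 0; H1: μ_d < 0 (paired t-test on the differences, left-tailed).
t = d̄/(s_d/√n) = -4.81/(8.46/√15) = -2.2020
df = n − 1 = 14
p-value = P(T ≤ -2.2020) ≈ 0.022
Since p ≈ 0.022 < α = 0.05, reject H0; the evidence is statistically significant.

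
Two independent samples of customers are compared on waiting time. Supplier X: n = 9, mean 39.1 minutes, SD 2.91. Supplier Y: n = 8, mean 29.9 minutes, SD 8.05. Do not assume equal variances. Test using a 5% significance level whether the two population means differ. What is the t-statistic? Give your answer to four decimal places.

Let group 1 = supplier X, group 2 = supplier Y. H0: μ_1 = μ_2; H1: μ_1 ≠ μ_2 (Welch's two-sample t-test, two-sided).
t = (x̄_1 − x̄_2)/√(s_1²/n_1 + s_2²/n_2) = (39.1 − 29.9)/√(2.91²/9 + 8.05²/8) = 3.0597
Welch–Satterthwaite df ≈ 8.62
Two-sided p-value ≈ 0.014
Since p ≈ 0.014 < α = 0.05, reject H0; the data support H1.

3.0597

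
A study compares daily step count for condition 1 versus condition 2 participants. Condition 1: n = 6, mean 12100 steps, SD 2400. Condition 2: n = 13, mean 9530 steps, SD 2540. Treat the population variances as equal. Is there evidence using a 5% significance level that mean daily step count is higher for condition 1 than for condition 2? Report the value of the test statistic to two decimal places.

Let group 1 = condition 1, group 2 = condition 2. H0: μ_1 = μ_2; H1: μ_1 > μ_2 (two-sample pooled-variance t-test, right-tailed).
s_p² = [(6−1)·2400² + (13−1)·2540²]/(6+13−2) = 6248190
t = (12100 − 9530)/√[6248190·(1/6 + 1/13)] = 2.08
df = n₁ + n₂ − 2 = 17
p-value = P(T ≥ 2.08) ≈ 0.0263
Since p ≈ 0.0263 < α = 0.05, reject H0; the evidence is statistically significant.

2.08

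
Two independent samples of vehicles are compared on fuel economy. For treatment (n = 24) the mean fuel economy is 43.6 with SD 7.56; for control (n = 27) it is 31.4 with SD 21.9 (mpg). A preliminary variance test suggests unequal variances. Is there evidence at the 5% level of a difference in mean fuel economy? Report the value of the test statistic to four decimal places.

2.7182

Let group 1 = treatment, group 2 = control. H0: μ_1 = μ_2; H1: μ_1 ≠ μ_2 (Welch's two-sample t-test, two-sided).
t = (x̄_1 − x̄_2)/√(s_1²/n_1 + s_2²/n_2) = (43.6 − 31.4)/√(7.56²/24 + 21.9²/27) = 2.7182
Welch–Satterthwaite df ≈ 32.77
Two-sided p-value ≈ 0.010
Since p ≈ 0.010 < α = 0.05, reject H0; the data support H1.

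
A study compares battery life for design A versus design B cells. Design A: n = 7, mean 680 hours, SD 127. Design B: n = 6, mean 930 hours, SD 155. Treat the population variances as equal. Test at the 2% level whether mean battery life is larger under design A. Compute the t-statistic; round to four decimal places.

Let group 1 = design A, group 2 = design B. H0: μ_1 = μ_2; H1: μ_1 > μ_2 (two-sample pooled-variance t-test, right-tailed).
s_p² = [(7−1)·127² + (6−1)·155²]/(7+6−2) = 19718.1
t = (680 − 930)/√[19718.1·(1/7 + 1/6)] = -3.2001
df = n₁ + n₂ − 2 = 11
p-value = P(T ≥ -3.2001) ≈ 0.996
Since p ≈ 0.996 > α = 0.02, fail to reject H0; the evidence is not statistically significant.

-3.2001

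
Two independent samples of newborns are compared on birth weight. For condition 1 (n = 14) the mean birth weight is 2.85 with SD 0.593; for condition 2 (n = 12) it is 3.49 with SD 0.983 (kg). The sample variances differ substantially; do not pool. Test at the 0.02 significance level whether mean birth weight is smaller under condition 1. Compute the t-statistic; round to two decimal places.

Let group 1 = condition 1, group 2 = condition 2. H0: μ_1 = μ_2; H1: μ_1 < μ_2 (Welch's two-sample t-test, left-tailed).
t = (x̄_1 − x̄_2)/√(s_1²/n_1 + s_2²/n_2) = (2.85 − 3.49)/√(0.593²/14 + 0.983²/12) = -1.97
Welch–Satterthwaite df ≈ 17.49
p-value = P(T ≤ -1.97) ≈ 0.0325
Since p ≈ 0.0325 > α = 0.02, fail to reject H0; the evidence is not statistically significant.

-1.97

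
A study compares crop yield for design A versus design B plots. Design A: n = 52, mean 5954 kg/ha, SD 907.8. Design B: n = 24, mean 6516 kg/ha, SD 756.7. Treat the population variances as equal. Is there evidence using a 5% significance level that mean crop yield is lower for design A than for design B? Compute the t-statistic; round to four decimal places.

Let group 1 = design A, group 2 = design B. H0: μ_1 = μ_2; H1: μ_1 < μ_2 (two-sample pooled-variance t-test, left-tailed).
s_p² = [(52−1)·907.8² + (24−1)·756.7²]/(52+24−2) = 745930
t = (5954 − 6516)/√[745930·(1/52 + 1/24)] = -2.6369
df = n₁ + n₂ − 2 = 74
p-value = P(T ≤ -2.6369) ≈ 0.0051
Since p ≈ 0.0051 < α = 0.05, reject H0; the data support H1.

-2.6369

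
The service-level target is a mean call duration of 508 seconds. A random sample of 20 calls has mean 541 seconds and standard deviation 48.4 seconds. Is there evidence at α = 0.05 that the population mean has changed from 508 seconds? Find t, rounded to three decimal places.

3.049

H0: μ = 508; H1: μ ≠ 508 (one-sample t-test, two-sided).
t = (x̄ − μ₀)/(s/√n) = (541 − 508)/(48.4/√20) = 3.049
df = n − 1 = 19
Two-sided p-value ≈ 0.0066
Since p ≈ 0.0066 < α = 0.05, reject H0; the evidence is statistically significant.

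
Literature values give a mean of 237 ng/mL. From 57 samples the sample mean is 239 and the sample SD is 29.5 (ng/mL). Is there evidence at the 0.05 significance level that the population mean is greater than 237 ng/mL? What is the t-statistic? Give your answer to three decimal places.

H0: μ = 237; H1: μ > 237 (one-sample t-test, right-tailed).
t = (x̄ − μ₀)/(s/√n) = (239 − 237)/(29.5/√57) = 0.512
df = n − 1 = 56
p-value = P(T ≥ 0.512) ≈ 0.305
Since p ≈ 0.305 > α = 0.05, fail to reject H0; the data do not provide sufficient evidence against H0.

0.512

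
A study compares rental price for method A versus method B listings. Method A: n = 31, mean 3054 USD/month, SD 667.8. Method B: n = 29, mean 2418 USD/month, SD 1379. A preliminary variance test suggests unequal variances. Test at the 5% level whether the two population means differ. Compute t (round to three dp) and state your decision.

Let group 1 = method A, group 2 = method B. H0: μ_1 = μ_2; H1: μ_1 ≠ μ_2 (Welch's two-sample t-test, two-sided).
t = (x̄_1 − x̄_2)/√(s_1²/n_1 + s_2²/n_2) = (3054 − 2418)/√(667.8²/31 + 1379²/29) = 2.249
Welch–Satterthwaite df ≈ 39.84
Two-sided p-value ≈ 0.0301
Since p ≈ 0.0301 < α = 0.05, reject H0; the evidence is statistically significant.

t = 2.249; reject H0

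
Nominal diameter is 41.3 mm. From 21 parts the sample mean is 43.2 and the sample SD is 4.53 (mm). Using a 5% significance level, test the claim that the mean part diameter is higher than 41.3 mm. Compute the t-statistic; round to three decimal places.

1.922

H0: μ = 41.3; H1: μ > 41.3 (one-sample t-test, right-tailed).
t = (x̄ − μ₀)/(s/√n) = (43.2 − 41.3)/(4.53/√21) = 1.922
df = n − 1 = 20
p-value = P(T ≥ 1.922) ≈ 0.0345
Since p ≈ 0.0345 < α = 0.05, reject H0; the evidence is statistically significant.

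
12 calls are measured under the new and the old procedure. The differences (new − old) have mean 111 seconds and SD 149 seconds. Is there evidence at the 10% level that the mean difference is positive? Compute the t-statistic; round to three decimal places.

H0: μ_d = 0; H1: μ_d > 0 (paired t-test on the differences, right-tailed).
t = d̄/(s_d/√n) = 111/(149/√12) = 2.581
df = n − 1 = 11
p-value = P(T ≥ 2.581) ≈ 0.013
Since p ≈ 0.013 < α = 0.1, reject H0; the evidence is statistically significant.

2.581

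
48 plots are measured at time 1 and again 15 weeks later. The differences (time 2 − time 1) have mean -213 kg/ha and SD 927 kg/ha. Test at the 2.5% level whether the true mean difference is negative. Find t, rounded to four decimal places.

H0: μ_d = 0; H1: μ_d < 0 (paired t-test on the differences, left-tailed).
t = d̄/(s_d/√n) = -213/(927/√48) = -1.5919
df = n − 1 = 47
p-value = P(T ≤ -1.5919) ≈ 0.0591
Since p ≈ 0.0591 > α = 0.025, fail to reject H0; the data do not provide sufficient evidence against H0.

-1.5919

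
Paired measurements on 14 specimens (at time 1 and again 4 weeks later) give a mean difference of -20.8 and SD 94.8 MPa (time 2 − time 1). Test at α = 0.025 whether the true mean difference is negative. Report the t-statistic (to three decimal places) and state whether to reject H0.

H0: μ_d = 0; H1: μ_d < 0 (paired t-test on the differences, left-tailed).
t = d̄/(s_d/√n) = -20.8/(94.8/√14) = -0.821
df = n − 1 = 13
p-value = P(T ≤ -0.821) ≈ 0.213
Since p ≈ 0.213 > α = 0.025, fail to reject H0; the evidence is not statistically significant.

t = -0.821; fail to reject H0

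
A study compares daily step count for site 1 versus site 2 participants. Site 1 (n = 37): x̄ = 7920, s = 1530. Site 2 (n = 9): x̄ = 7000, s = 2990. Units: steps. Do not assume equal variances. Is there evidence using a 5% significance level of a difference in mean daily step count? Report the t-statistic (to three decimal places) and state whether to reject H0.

t = 0.895; fail to reject H0

Let group 1 = site 1, group 2 = site 2. H0: μ_1 = μ_2; H1: μ_1 ≠ μ_2 (Welch's two-sample t-test, two-sided).
t = (x̄_1 − x̄_2)/√(s_1²/n_1 + s_2²/n_2) = (7920 − 7000)/√(1530²/37 + 2990²/9) = 0.895
Welch–Satterthwaite df ≈ 9.04
Two-sided p-value ≈ 0.394
Since p ≈ 0.394 > α = 0.05, fail to reject H0; the data do not provide sufficient evidence against H0.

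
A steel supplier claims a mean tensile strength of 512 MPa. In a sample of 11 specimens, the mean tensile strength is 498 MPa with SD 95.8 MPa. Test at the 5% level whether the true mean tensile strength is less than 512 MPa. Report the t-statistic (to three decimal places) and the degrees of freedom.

H0: μ = 512; H1: μ < 512 (one-sample t-test, left-tailed).
t = (x̄ − μ₀)/(s/√n) = (498 − 512)/(95.8/√11) = -0.485
df = n − 1 = 10
p-value = P(T ≤ -0.485) ≈ 0.319
Since p ≈ 0.319 > α = 0.05, fail to reject H0; the evidence is not statistically significant.

t = -0.485, df = 10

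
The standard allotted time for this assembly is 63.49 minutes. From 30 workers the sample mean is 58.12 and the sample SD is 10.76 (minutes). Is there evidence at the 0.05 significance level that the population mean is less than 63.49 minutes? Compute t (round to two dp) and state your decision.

H0: μ = 63.49; H1: μ < 63.49 (one-sample t-test, left-tailed).
t = (x̄ − μ₀)/(s/√n) = (58.12 − 63.49)/(10.76/√30) = -2.73
df = n − 1 = 29
p-value = P(T ≤ -2.73) ≈ 0.0053
Since p ≈ 0.0053 < α = 0.05, reject H0; the data support H1.

t = -2.73; reject H0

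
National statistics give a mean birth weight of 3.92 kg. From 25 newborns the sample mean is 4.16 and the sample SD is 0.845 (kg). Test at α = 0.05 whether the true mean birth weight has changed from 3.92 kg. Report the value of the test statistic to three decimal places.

1.420

H0: μ = 3.92; H1: μ ≠ 3.92 (one-sample t-test, two-sided).
t = (x̄ − μ₀)/(s/√n) = (4.16 − 3.92)/(0.845/√25) = 1.420
df = n − 1 = 24
Two-sided p-value ≈ 0.1684
Since p ≈ 0.1684 > α = 0.05, fail to reject H0; the data do not provide sufficient evidence against H0.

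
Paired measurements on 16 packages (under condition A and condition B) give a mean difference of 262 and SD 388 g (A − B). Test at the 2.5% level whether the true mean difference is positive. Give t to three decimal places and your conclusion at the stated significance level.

t = 2.701; reject H0

H0: μ_d = 0; H1: μ_d > 0 (paired t-test on the differences, right-tailed).
t = d̄/(s_d/√n) = 262/(388/√16) = 2.701
df = n − 1 = 15
p-value = P(T ≥ 2.701) ≈ 0.008
Since p ≈ 0.008 < α = 0.025, reject H0; the evidence is statistically significant.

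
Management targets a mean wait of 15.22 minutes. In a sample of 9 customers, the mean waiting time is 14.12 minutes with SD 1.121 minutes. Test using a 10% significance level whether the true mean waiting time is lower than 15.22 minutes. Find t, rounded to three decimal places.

-2.944

H0: μ = 15.22; H1: μ < 15.22 (one-sample t-test, left-tailed).
t = (x̄ − μ₀)/(s/√n) = (14.12 − 15.22)/(1.121/√9) = -2.944
df = n − 1 = 8
p-value = P(T ≤ -2.944) ≈ 0.009
Since p ≈ 0.009 < α = 0.1, reject H0; the data support H1.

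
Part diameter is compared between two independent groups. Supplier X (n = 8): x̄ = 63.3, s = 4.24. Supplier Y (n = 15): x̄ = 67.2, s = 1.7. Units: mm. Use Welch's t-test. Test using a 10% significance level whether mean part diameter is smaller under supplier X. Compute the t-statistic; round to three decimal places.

-2.497

Let group 1 = supplier X, group 2 = supplier Y. H0: μ_1 = μ_2; H1: μ_1 < μ_2 (Welch's two-sample t-test, left-tailed).
t = (x̄_1 − x̄_2)/√(s_1²/n_1 + s_2²/n_2) = (63.3 − 67.2)/√(4.24²/8 + 1.7²/15) = -2.497
Welch–Satterthwaite df ≈ 8.22
p-value = P(T ≤ -2.497) ≈ 0.0182
Since p ≈ 0.0182 < α = 0.1, reject H0; the evidence is statistically significant.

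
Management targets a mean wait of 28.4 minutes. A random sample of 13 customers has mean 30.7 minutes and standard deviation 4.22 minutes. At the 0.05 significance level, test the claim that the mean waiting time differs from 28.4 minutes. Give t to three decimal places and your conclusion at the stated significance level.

t = 1.965; fail to reject H0

H0: μ = 28.4; H1: μ ≠ 28.4 (one-sample t-test, two-sided).
t = (x̄ − μ₀)/(s/√n) = (30.7 − 28.4)/(4.22/√13) = 1.965
df = n − 1 = 12
Two-sided p-value ≈ 0.073
Since p ≈ 0.073 > α = 0.05, fail to reject H0; the data do not provide sufficient evidence against H0.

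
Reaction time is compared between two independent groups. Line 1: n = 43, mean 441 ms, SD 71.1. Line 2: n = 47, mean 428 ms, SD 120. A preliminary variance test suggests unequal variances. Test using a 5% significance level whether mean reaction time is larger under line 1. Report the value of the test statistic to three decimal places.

Let group 1 = line 1, group 2 = line 2. H0: μ_1 = μ_2; H1: μ_1 > μ_2 (Welch's two-sample t-test, right-tailed).
t = (x̄_1 − x̄_2)/√(s_1²/n_1 + s_2²/n_2) = (441 − 428)/√(71.1²/43 + 120²/47) = 0.631
Welch–Satterthwaite df ≈ 75.84
p-value = P(T ≥ 0.631) ≈ 0.265
Since p ≈ 0.265 > α = 0.05, fail to reject H0; the evidence is not statistically significant.

0.631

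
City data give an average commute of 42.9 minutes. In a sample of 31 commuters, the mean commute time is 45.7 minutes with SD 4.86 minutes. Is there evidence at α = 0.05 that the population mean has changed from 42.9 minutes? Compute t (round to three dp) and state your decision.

H0: μ = 42.9; H1: μ ≠ 42.9 (one-sample t-test, two-sided).
t = (x̄ − μ₀)/(s/√n) = (45.7 − 42.9)/(4.86/√31) = 3.208
df = n − 1 = 30
Two-sided p-value ≈ 0.0032
Since p ≈ 0.0032 < α = 0.05, reject H0; the evidence is statistically significant.

t = 3.208; reject H0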